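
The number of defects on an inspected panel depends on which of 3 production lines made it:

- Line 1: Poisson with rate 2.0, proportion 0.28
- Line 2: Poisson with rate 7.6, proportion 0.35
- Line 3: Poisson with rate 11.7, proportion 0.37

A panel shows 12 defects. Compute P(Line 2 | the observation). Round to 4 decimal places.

0.2436

P(component k | x) = π_k·f_k(x) / marginal(x), where marginal(x) = Σ_j π_j·f_j(x).
Poisson probabilities:
  f_1 = 1.15727e-06
  f_2 = 0.0387961
  f_3 = 0.113933
Prior × likelihood for each component:
  π_1·f_1 = 0.28 × 1.15727e-06 = 3.24035e-07
  π_2·f_2 = 0.35 × 0.0387961 = 0.0135786
  π_3·f_3 = 0.37 × 0.113933 = 0.0421551
Sum: 3.24035e-07 + 0.0135786 + 0.0421551 = 0.055734
P(Line 2 | data) = 0.0135786 / 0.055734 ≈ 0.2436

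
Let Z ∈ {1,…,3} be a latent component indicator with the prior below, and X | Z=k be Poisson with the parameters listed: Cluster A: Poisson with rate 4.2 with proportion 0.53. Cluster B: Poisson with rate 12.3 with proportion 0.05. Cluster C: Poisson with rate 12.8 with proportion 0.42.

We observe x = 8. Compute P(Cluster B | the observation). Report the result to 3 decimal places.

0.069

By Bayes' theorem, P(k | x) = π_k f_k(x) / Σ_j π_j f_j(x).
Evaluate each component's likelihood at the observed value:
  p_A = e^(−4.2)·4.2^8/8! = 0.0360111
  p_B = e^(−12.3)·12.3^8/8! = 0.0591423
  p_C = e^(−12.8)·12.8^8/8! = 0.0493389
Multiply by the mixture weights:
  π_A·p_A = 0.53 × 0.0360111 = 0.0190859
  π_B·p_B = 0.05 × 0.0591423 = 0.00295712
  π_C·p_C = 0.42 × 0.0493389 = 0.0207224
Denominator: 0.0190859 + 0.00295712 + 0.0207224 = 0.0427654
P(Cluster B | data) = 0.00295712 / 0.0427654 ≈ 0.069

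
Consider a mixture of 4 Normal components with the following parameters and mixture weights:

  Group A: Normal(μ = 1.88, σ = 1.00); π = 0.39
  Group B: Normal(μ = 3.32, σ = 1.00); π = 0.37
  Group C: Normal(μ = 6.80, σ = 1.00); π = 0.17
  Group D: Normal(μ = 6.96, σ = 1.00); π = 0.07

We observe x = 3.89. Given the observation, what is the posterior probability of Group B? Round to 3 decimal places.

0.852

By Bayes' theorem, P(k | x) = π_k f_k(x) / Σ_j π_j f_j(x).
Component likelihoods at x = 3.89:
  L_A = (1/(1.00·√(2π)))·exp(−(3.89−1.88)²/(2·1.00²)) = 0.398942·exp(-2.02005) = 0.0529192
  L_B = (1/(1.00·√(2π)))·exp(−(3.89−3.32)²/(2·1.00²)) = 0.398942·exp(-0.16245) = 0.339124
  L_C = (1/(1.00·√(2π)))·exp(−(3.89−6.80)²/(2·1.00²)) = 0.398942·exp(-4.23405) = 0.0057821
  L_D = (1/(1.00·√(2π)))·exp(−(3.89−6.96)²/(2·1.00²)) = 0.398942·exp(-4.71245) = 0.0035836
Multiply by the mixture weights:
  π_A·L_A = 0.39 × 0.0529192 = 0.0206385
  π_B·L_B = 0.37 × 0.339124 = 0.125476
  π_C·L_C = 0.17 × 0.0057821 = 0.000982957
  π_D·L_D = 0.07 × 0.0035836 = 0.000250852
Marginal: 0.0206385 + 0.125476 + 0.000982957 + 0.000250852 = 0.147348
Responsibility of Group B: 0.125476 / 0.147348 ≈ 0.852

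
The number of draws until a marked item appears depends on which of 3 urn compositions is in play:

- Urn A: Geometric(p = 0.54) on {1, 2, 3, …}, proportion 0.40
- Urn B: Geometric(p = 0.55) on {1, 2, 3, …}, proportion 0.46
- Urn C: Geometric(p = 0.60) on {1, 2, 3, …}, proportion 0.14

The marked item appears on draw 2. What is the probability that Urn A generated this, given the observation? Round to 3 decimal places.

0.403

Posterior ∝ prior × likelihood, so P(k | x) ∝ w_k f_k(x); normalise over all components.
Component likelihoods at x = 2:
  f_A = 0.2484
  f_B = 0.2475
  f_C = 0.24
Multiply by the mixture weights:
  w_A·f_A = 0.40 × 0.2484 = 0.09936
  w_B·f_B = 0.46 × 0.2475 = 0.11385
  w_C·f_C = 0.14 × 0.24 = 0.0336
Denominator: 0.09936 + 0.11385 + 0.0336 = 0.24681
P(Urn A | 2) ≈ 0.403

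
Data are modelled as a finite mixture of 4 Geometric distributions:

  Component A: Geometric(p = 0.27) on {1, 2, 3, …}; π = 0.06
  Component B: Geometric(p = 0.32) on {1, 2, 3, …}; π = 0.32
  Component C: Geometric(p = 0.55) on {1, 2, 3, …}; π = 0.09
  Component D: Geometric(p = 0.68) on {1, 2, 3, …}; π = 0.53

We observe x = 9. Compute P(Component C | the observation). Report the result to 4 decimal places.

P(component k | x) = P(Z=k)·f_k(x) / marginal(x), where marginal(x) = Σ_j P(Z=j)·f_j(x).
Evaluate each component's likelihood at the observed value:
  p_A = 0.27·(1−0.27)^8 = 0.27·0.080646 = 0.0217744
  p_B = 0.32·(1−0.32)^8 = 0.32·0.0457163 = 0.0146292
  p_C = 0.55·(1−0.55)^8 = 0.55·0.00168151 = 0.000924832
  p_D = 0.68·(1−0.68)^8 = 0.68·0.000109951 = 7.47668e-05
Multiply by the mixture weights:
  P(Z=A)·p_A = 0.06 × 0.0217744 = 0.00130647
  P(Z=B)·p_B = 0.32 × 0.0146292 = 0.00468135
  P(Z=C)·p_C = 0.09 × 0.000924832 = 8.32349e-05
  P(Z=D)·p_D = 0.53 × 7.47668e-05 = 3.96264e-05
Normaliser: 0.00130647 + 0.00468135 + 8.32349e-05 + 3.96264e-05 = 0.00611068
So the posterior for Component C is 8.32349e-05 / 0.00611068 ≈ 0.0136.

0.0136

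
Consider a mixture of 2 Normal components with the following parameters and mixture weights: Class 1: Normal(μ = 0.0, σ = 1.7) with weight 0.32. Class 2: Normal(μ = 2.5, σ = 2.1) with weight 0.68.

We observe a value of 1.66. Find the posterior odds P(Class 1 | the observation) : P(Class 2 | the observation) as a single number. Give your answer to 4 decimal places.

Posterior odds = (π_i f_i(x)) / (π_j f_j(x)); the normalising sum cancels.
Normal densities:
  L_1 = (1/(1.7·√(2π)))·exp(−(1.66−0.0)²/(2·1.7²)) = 0.234672·exp(-0.47675) = 0.145684
  L_2 = (1/(2.1·√(2π)))·exp(−(1.66−2.5)²/(2·2.1²)) = 0.189973·exp(-0.08000) = 0.175367
Odds = (0.32/0.68) × (0.145684/0.175367) = 0.470588 × 0.83074 ≈ 0.3909

0.3909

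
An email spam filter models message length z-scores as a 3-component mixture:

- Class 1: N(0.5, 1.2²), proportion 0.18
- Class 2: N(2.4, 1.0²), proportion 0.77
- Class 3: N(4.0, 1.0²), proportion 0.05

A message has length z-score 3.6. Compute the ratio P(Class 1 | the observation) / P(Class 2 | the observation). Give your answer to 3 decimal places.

0.014

The posterior odds equal the prior odds times the likelihood ratio: (w_i/w_j)·(f_i(x)/f_j(x)).
Evaluate each component's likelihood at the observed value:
  L_1 = 0.0118188
  L_2 = 0.194186
  L_3 = 0.36827
Posterior odds = (w_1·L_1) / (w_2·L_2) = (0.18·0.0118188) / (0.77·0.194186) = 0.00212738 / 0.149523 ≈ 0.014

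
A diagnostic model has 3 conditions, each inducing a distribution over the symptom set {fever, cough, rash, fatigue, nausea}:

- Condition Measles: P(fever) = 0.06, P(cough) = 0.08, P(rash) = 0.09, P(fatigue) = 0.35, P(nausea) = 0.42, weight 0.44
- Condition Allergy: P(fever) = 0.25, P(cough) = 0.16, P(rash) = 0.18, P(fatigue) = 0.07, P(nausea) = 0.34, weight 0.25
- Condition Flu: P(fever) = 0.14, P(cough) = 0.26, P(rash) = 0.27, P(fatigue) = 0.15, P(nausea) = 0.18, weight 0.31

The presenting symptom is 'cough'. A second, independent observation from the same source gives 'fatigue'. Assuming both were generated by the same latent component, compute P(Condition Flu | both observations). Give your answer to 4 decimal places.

0.4443

Apply Bayes' rule: the posterior for each component is proportional to its prior times its likelihood at x.
Since both observations come from the same component, the likelihood for component k is f_k(x₁)·f_k(x₂).
  f_Measles = [0.08] × [0.35] = 0.028
  f_Allergy = [0.16] × [0.07] = 0.0112
  f_Flu = [0.26] × [0.15] = 0.039
Multiply by the mixture weights:
  P(Z=Measles)·f_Measles = 0.44 × 0.028 = 0.01232
  P(Z=Allergy)·f_Allergy = 0.25 × 0.0112 = 0.0028
  P(Z=Flu)·f_Flu = 0.31 × 0.039 = 0.01209
Marginal: 0.01232 + 0.0028 + 0.01209 = 0.02721
P(Condition Flu | x) = 0.01209 / 0.02721 ≈ 0.4443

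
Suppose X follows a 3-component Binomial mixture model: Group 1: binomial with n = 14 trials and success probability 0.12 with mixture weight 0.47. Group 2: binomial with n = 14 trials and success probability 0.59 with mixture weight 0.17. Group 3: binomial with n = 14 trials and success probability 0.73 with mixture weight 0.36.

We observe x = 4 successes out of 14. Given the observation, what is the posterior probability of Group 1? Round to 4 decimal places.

By Bayes' theorem, P(k | x) = π_k f_k(x) / Σ_j π_j f_j(x).
Binomial probabilities:
  f_1 = C(14,4)·0.12^4·0.88^10 = 1001·0.00020736·0.278501 = 0.0578077
  f_2 = C(14,4)·0.59^4·0.41^10 = 1001·0.121174·0.000134227 = 0.016281
  f_3 = C(14,4)·0.73^4·0.27^10 = 1001·0.283982·2.05891e-06 = 0.000585279
Prior × likelihood for each component:
  π_1·f_1 = 0.47 × 0.0578077 = 0.0271696
  π_2·f_2 = 0.17 × 0.016281 = 0.00276777
  π_3·f_3 = 0.36 × 0.000585279 = 0.000210701
Normaliser: 0.0271696 + 0.00276777 + 0.000210701 = 0.0301481
P(Group 1 | data) = 0.0271696 / 0.0301481 ≈ 0.9012

0.9012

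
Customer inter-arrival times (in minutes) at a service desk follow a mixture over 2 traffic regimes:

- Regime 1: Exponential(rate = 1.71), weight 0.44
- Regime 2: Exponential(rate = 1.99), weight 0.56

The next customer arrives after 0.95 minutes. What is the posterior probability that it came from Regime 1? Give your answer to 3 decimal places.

0.468

Apply Bayes' rule: the posterior for each component is proportional to its prior times its likelihood at x.
Component likelihoods at x = 0.95 minutes:
  f_1 = 1.71·e^(−1.71·0.95) = 1.71·e^(−1.6245) = 0.336887
  f_2 = 1.99·e^(−1.99·0.95) = 1.99·e^(−1.8905) = 0.300483
Unnormalised posteriors:
  π_1·f_1 = 0.44 × 0.336887 = 0.14823
  π_2·f_2 = 0.56 × 0.300483 = 0.16827
Evidence: 0.14823 + 0.16827 = 0.316501
P(Regime 1 | data) = 0.14823 / 0.316501 ≈ 0.468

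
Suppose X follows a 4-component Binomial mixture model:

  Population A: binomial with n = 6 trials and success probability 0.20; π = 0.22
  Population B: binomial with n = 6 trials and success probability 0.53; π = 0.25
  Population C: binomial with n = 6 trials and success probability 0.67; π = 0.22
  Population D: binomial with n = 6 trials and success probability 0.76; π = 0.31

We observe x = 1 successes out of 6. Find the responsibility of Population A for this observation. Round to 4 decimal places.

By Bayes' theorem, P(k | x) = w_k f_k(x) / Σ_j w_j f_j(x).
Component likelihoods at x = 1 successes out of 6:
  L_A = C(6,1)·0.20^1·0.80^5 = 6·0.2·0.32768 = 0.393216
  L_B = C(6,1)·0.53^1·0.47^5 = 6·0.53·0.0229345 = 0.0729317
  L_C = C(6,1)·0.67^1·0.33^5 = 6·0.67·0.00391354 = 0.0157324
  L_D = C(6,1)·0.76^1·0.24^5 = 6·0.76·0.000796262 = 0.00363096
Multiply by the mixture weights:
  w_A·L_A = 0.22 × 0.393216 = 0.0865075
  w_B·L_B = 0.25 × 0.0729317 = 0.0182329
  w_C·L_C = 0.22 × 0.0157324 = 0.00346113
  w_D·L_D = 0.31 × 0.00363096 = 0.0011256
Denominator: 0.0865075 + 0.0182329 + 0.00346113 + 0.0011256 = 0.109327
P(Population A | 1 successes out of 6) = 0.0865075 / 0.109327 ≈ 0.7913

0.7913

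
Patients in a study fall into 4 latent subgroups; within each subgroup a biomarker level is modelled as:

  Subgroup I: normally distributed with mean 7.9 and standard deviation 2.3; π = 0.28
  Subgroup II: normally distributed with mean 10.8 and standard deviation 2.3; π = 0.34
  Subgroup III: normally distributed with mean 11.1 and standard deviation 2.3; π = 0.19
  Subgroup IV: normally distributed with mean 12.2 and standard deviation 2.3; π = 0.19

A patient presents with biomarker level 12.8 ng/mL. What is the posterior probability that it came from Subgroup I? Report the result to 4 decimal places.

By Bayes' theorem, P(k | x) = P(Z=k) f_k(x) / Σ_j P(Z=j) f_j(x).
Evaluate each component's likelihood at the observed value:
  f_I = 0.017931
  f_II = 0.118847
  f_III = 0.131993
  f_IV = 0.16765
Multiply by the mixture weights:
  P(Z=I)·f_I = 0.28 × 0.017931 = 0.00502068
  P(Z=II)·f_II = 0.34 × 0.118847 = 0.0404079
  P(Z=III)·f_III = 0.19 × 0.131993 = 0.0250787
  P(Z=IV)·f_IV = 0.19 × 0.16765 = 0.0318536
Marginal: 0.00502068 + 0.0404079 + 0.0250787 + 0.0318536 = 0.102361
Responsibility of Subgroup I: 0.00502068 / 0.102361 ≈ 0.0490

0.0490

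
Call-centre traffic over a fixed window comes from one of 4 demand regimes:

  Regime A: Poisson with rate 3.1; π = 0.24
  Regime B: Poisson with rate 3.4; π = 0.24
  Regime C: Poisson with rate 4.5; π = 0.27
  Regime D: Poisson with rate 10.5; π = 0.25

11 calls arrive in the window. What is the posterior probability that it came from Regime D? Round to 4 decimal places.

P(component k | x) = π_k·f_k(x) / marginal(x), where marginal(x) = Σ_j π_j·f_j(x).
Component likelihoods at x = 11 calls:
  f_A = e^(−3.1)·3.1^11/11! = 0.000286754
  f_B = e^(−3.4)·3.4^11/11! = 0.000586828
  f_C = e^(−4.5)·4.5^11/11! = 0.00426439
  f_D = e^(−10.5)·10.5^11/11! = 0.117987
Multiply by the mixture weights:
  π_A·f_A = 0.24 × 0.000286754 = 6.8821e-05
  π_B·f_B = 0.24 × 0.000586828 = 0.000140839
  π_C·f_C = 0.27 × 0.00426439 = 0.00115138
  π_D·f_D = 0.25 × 0.117987 = 0.0294968
Evidence: 6.8821e-05 + 0.000140839 + 0.00115138 + 0.0294968 = 0.0308578
Responsibility of Regime D: 0.0294968 / 0.0308578 ≈ 0.9559

0.9559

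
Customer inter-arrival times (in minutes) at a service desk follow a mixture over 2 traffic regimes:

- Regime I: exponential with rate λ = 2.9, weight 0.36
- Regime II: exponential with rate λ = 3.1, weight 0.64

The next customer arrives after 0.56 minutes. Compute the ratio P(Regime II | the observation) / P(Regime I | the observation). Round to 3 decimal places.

Posterior odds = (π_i f_i(x)) / (π_j f_j(x)); the normalising sum cancels.
Component likelihoods at x = 0.56 minutes:
  f_I = 2.9·e^(−2.9·0.56) = 2.9·e^(−1.6240) = 0.571615
  f_II = 3.1·e^(−3.1·0.56) = 3.1·e^(−1.7360) = 0.546294
0.349628 / 0.205781 ≈ 1.699

1.699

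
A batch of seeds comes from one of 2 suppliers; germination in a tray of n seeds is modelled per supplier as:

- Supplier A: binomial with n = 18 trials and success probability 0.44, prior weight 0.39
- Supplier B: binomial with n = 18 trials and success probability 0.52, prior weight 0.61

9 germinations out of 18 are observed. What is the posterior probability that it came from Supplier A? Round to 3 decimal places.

By Bayes' theorem, P(k | x) = π_k f_k(x) / Σ_j π_j f_j(x).
Binomial probabilities:
  p_A = C(18,9)·0.44^9·0.56^9 = 48620·0.000618122·0.00541617 = 0.162773
  p_B = C(18,9)·0.52^9·0.48^9 = 48620·0.00277991·0.00135261 = 0.182817
Weight by the priors:
  π_A·p_A = 0.39 × 0.162773 = 0.0634813
  π_B·p_B = 0.61 × 0.182817 = 0.111518
Normaliser: 0.0634813 + 0.111518 = 0.175
P(Supplier A | x) ≈ 0.363

0.363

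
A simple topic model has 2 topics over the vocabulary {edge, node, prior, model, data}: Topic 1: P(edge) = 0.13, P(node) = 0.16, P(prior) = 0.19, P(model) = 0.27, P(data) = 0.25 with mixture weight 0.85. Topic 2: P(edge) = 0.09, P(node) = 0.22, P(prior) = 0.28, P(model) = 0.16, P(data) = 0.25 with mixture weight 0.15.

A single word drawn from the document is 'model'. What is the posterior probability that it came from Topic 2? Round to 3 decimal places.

P(component k | x) = π_k·f_k(x) / marginal(x), where marginal(x) = Σ_j π_j·f_j(x).
Categorical probabilities:
  L_1 = P(model | comp) = 0.27
  L_2 = P(model | comp) = 0.16
Weight by the priors:
  π_1·L_1 = 0.85 × 0.27 = 0.2295
  π_2·L_2 = 0.15 × 0.16 = 0.024
Sum: 0.2295 + 0.024 = 0.2535
P(Topic 2 | data) ≈ 0.095

0.095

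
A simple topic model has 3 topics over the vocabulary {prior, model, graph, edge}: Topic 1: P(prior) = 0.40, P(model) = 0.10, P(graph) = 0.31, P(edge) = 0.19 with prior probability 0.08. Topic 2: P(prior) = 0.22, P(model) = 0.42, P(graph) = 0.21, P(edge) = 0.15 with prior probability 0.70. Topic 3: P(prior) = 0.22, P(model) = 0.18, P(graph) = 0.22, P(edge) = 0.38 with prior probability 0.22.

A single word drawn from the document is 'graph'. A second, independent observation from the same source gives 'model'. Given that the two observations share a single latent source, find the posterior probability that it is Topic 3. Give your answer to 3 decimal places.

Apply Bayes' rule: the posterior for each component is proportional to its prior times its likelihood at x.
Since both observations come from the same component, the likelihood for component k is f_k(x₁)·f_k(x₂).
  L_1 = [0.31] × [0.1] = 0.031
  L_2 = [0.21] × [0.42] = 0.0882
  L_3 = [0.22] × [0.18] = 0.0396
Unnormalised posteriors:
  π_1·L_1 = 0.08 × 0.031 = 0.00248
  π_2·L_2 = 0.70 × 0.0882 = 0.06174
  π_3·L_3 = 0.22 × 0.0396 = 0.008712
Marginal: 0.00248 + 0.06174 + 0.008712 = 0.072932
Responsibility of Topic 3: 0.008712 / 0.072932 ≈ 0.119

0.119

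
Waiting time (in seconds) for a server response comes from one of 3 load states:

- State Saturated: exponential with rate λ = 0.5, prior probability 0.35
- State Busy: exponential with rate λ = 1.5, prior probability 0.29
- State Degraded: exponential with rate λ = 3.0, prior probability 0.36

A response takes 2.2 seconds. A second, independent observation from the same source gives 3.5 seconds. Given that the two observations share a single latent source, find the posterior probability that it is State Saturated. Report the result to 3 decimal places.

0.976

Posterior ∝ prior × likelihood, so P(k | x) ∝ π_k f_k(x); normalise over all components.
Since both observations come from the same component, the likelihood for component k is f_k(x₁)·f_k(x₂).
  p_Saturated = [0.5·e^(−0.5·2.2) = 0.5·e^(−1.1000) = 0.166436] × [0.086887] = 0.0144611
  p_Busy = [1.5·e^(−1.5·2.2) = 1.5·e^(−3.3000) = 0.0553248] × [0.00787128] = 0.000435476
  p_Degraded = [3.0·e^(−3.0·2.2) = 3.0·e^(−6.6000) = 0.0040811] × [8.26093e-05] = 3.37137e-07
Prior × likelihood for each component:
  π_Saturated·p_Saturated = 0.35 × 0.0144611 = 0.00506138
  π_Busy·p_Busy = 0.29 × 0.000435476 = 0.000126288
  π_Degraded·p_Degraded = 0.36 × 3.37137e-07 = 1.21369e-07
Sum: 0.00506138 + 0.000126288 + 1.21369e-07 = 0.00518779
So the posterior for State Saturated is 0.00506138 / 0.00518779 ≈ 0.976.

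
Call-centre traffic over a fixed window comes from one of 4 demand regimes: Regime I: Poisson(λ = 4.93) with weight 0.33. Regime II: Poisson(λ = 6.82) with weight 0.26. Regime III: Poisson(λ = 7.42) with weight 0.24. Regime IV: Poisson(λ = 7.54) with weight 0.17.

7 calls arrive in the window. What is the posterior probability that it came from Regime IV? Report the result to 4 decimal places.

P(component k | x) = π_k·f_k(x) / marginal(x), where marginal(x) = Σ_j π_j·f_j(x).
Poisson probabilities:
  f_I = e^(−4.93)·4.93^7/7! = 0.101491
  f_II = e^(−6.82)·6.82^7/7! = 0.148652
  f_III = e^(−7.42)·7.42^7/7! = 0.147208
  f_IV = e^(−7.54)·7.54^7/7! = 0.146079
Weight by the priors:
  π_I·f_I = 0.33 × 0.101491 = 0.0334919
  π_II·f_II = 0.26 × 0.148652 = 0.0386496
  π_III·f_III = 0.24 × 0.147208 = 0.0353299
  π_IV·f_IV = 0.17 × 0.146079 = 0.0248335
Denominator: 0.0334919 + 0.0386496 + 0.0353299 + 0.0248335 = 0.132305
P(Regime IV | the observation) ≈ 0.1877

0.1877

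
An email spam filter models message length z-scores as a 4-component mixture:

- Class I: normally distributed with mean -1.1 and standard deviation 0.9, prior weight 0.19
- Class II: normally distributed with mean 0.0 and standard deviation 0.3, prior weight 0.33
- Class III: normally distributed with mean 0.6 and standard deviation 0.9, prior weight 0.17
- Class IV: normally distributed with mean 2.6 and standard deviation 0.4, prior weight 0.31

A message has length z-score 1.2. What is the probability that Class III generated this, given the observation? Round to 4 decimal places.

0.9373

The responsibility of component k is π_k f_k(x) divided by Σ_j π_j f_j(x).
Component likelihoods at x = 1.2:
  L_I = (1/(0.9·√(2π)))·exp(−(1.2−-1.1)²/(2·0.9²)) = 0.443269·exp(-3.26543) = 0.0169242
  L_II = (1/(0.3·√(2π)))·exp(−(1.2−0.0)²/(2·0.3²)) = 1.329808·exp(-8.00000) = 0.000446101
  L_III = (1/(0.9·√(2π)))·exp(−(1.2−0.6)²/(2·0.9²)) = 0.443269·exp(-0.22222) = 0.354942
  L_IV = (1/(0.4·√(2π)))·exp(−(1.2−2.6)²/(2·0.4²)) = 0.997356·exp(-6.12500) = 0.00218171
Weight by the priors:
  π_I·L_I = 0.19 × 0.0169242 = 0.0032156
  π_II·L_II = 0.33 × 0.000446101 = 0.000147213
  π_III·L_III = 0.17 × 0.354942 = 0.0603402
  π_IV·L_IV = 0.31 × 0.00218171 = 0.000676329
Denominator: 0.0032156 + 0.000147213 + 0.0603402 + 0.000676329 = 0.0643793
P(Class III | data) ≈ 0.9373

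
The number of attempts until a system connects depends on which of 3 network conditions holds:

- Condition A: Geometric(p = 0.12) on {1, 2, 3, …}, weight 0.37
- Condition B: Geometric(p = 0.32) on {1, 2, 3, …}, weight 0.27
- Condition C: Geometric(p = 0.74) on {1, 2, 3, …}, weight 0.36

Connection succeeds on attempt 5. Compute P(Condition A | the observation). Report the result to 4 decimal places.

0.5749

The responsibility of component k is π_k f_k(x) divided by Σ_j π_j f_j(x).
Geometric probabilities:
  f_A = 0.12·(1−0.12)^4 = 0.12·0.599695 = 0.0719634
  f_B = 0.32·(1−0.32)^4 = 0.32·0.213814 = 0.0684204
  f_C = 0.74·(1−0.74)^4 = 0.74·0.00456976 = 0.00338162
Prior × likelihood for each component:
  π_A·f_A = 0.37 × 0.0719634 = 0.0266265
  π_B·f_B = 0.27 × 0.0684204 = 0.0184735
  π_C·f_C = 0.36 × 0.00338162 = 0.00121738
Marginal: 0.0266265 + 0.0184735 + 0.00121738 = 0.0463174
P(Condition A | 5) ≈ 0.5749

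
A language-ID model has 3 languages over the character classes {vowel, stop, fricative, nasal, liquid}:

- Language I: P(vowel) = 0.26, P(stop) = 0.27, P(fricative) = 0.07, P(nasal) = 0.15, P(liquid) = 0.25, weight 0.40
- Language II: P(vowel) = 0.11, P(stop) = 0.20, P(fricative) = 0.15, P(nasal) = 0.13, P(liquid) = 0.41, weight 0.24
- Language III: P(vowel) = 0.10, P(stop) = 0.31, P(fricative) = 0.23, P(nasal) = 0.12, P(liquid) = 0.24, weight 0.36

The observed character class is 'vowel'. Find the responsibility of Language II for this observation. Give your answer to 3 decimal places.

The responsibility of component k is P(Z=k) f_k(x) divided by Σ_j P(Z=j) f_j(x).
Component likelihoods at x = 'vowel':
  f_I = P(vowel | comp) = 0.26
  f_II = P(vowel | comp) = 0.11
  f_III = P(vowel | comp) = 0.10
Unnormalised posteriors:
  P(Z=I)·f_I = 0.40 × 0.26 = 0.104
  P(Z=II)·f_II = 0.24 × 0.11 = 0.0264
  P(Z=III)·f_III = 0.36 × 0.1 = 0.036
Normaliser: 0.104 + 0.0264 + 0.036 = 0.1664
P(Language II | 'vowel') ≈ 0.159

0.159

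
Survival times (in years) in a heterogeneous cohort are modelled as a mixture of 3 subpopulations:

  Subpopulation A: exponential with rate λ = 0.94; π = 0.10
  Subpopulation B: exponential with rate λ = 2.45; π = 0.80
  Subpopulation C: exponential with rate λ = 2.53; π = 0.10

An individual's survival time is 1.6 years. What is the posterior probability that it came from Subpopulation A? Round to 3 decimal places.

0.325

The responsibility of component k is π_k f_k(x) divided by Σ_j π_j f_j(x).
Component likelihoods at x = 1.6 years:
  p_A = 0.208905
  p_B = 0.0486107
  p_C = 0.0441669
Unnormalised posteriors:
  π_A·p_A = 0.10 × 0.208905 = 0.0208905
  π_B·p_B = 0.80 × 0.0486107 = 0.0388885
  π_C·p_C = 0.10 × 0.0441669 = 0.00441669
Evidence: 0.0208905 + 0.0388885 + 0.00441669 = 0.0641957
P(Subpopulation A | x) ≈ 0.325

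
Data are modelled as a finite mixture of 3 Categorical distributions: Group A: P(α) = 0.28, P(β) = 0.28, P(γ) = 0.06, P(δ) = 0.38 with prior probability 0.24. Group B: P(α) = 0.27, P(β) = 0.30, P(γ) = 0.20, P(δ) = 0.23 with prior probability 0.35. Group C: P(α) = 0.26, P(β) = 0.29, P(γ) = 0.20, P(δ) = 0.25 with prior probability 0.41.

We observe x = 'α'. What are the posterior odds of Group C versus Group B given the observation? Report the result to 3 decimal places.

The posterior odds equal the prior odds times the likelihood ratio: (π_i/π_j)·(f_i(x)/f_j(x)).
Evaluate each component's likelihood at the observed value:
  L_A = 0.28
  L_B = 0.27
  L_C = 0.26
0.1066 / 0.0945 ≈ 1.128

1.128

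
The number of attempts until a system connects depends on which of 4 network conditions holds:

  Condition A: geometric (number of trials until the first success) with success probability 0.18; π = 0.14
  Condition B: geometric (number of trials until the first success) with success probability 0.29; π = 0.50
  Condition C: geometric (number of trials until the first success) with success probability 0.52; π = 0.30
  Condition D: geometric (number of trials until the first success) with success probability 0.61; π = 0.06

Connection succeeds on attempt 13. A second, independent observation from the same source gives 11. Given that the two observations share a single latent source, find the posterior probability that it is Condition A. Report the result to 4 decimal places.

Apply Bayes' rule: the posterior for each component is proportional to its prior times its likelihood at x.
Since both observations come from the same component, the likelihood for component k is f_k(x₁)·f_k(x₂).
  L_A = [0.0166356] × [0.0247406] = 0.000411576
  L_B = [0.00475881] × [0.00944021] = 4.49241e-05
  L_C = [7.77854e-05] × [0.00033761] = 2.62612e-08
  L_D = [7.55275e-06] × [4.96565e-05] = 3.75043e-10
Unnormalised posteriors:
  P(Z=A)·L_A = 0.14 × 0.000411576 = 5.76206e-05
  P(Z=B)·L_B = 0.50 × 4.49241e-05 = 2.24621e-05
  P(Z=C)·L_C = 0.30 × 2.62612e-08 = 7.87835e-09
  P(Z=D)·L_D = 0.06 × 3.75043e-10 = 2.25026e-11
Evidence: 5.76206e-05 + 2.24621e-05 + 7.87835e-09 + 2.25026e-11 = 8.00906e-05
P(Condition A | x) ≈ 0.7194

0.7194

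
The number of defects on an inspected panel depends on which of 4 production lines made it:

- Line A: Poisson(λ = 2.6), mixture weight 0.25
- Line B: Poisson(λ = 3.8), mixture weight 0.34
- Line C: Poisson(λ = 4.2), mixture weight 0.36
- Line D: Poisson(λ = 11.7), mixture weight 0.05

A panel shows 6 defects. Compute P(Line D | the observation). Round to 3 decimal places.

By Bayes' theorem, P(k | x) = P(Z=k) f_k(x) / Σ_j P(Z=j) f_j(x).
Component likelihoods at x = 6 defects:
  f_A = e^(−2.6)·2.6^6/6! = 0.0318671
  f_B = e^(−3.8)·3.8^6/6! = 0.0935513
  f_C = e^(−4.2)·4.2^6/6! = 0.114321
  f_D = e^(−11.7)·11.7^6/6! = 0.0295486
Prior × likelihood for each component:
  P(Z=A)·f_A = 0.25 × 0.0318671 = 0.00796676
  P(Z=B)·f_B = 0.34 × 0.0935513 = 0.0318075
  P(Z=C)·f_C = 0.36 × 0.114321 = 0.0411556
  P(Z=D)·f_D = 0.05 × 0.0295486 = 0.00147743
Marginal: 0.00796676 + 0.0318075 + 0.0411556 + 0.00147743 = 0.0824073
P(Line D | data) = 0.00147743 / 0.0824073 ≈ 0.018

0.018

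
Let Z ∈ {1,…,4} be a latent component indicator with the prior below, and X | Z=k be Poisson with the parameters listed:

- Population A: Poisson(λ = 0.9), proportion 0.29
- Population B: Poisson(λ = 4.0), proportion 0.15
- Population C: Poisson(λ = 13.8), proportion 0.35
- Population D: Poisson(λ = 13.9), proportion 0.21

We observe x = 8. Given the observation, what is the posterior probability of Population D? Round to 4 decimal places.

P(component k | x) = P(Z=k)·f_k(x) / marginal(x), where marginal(x) = Σ_j P(Z=j)·f_j(x).
Evaluate each component's likelihood at the observed value:
  f_A = 4.34065e-06
  f_B = 0.0297702
  f_C = 0.0331321
  f_D = 0.0317618
Unnormalised posteriors:
  P(Z=A)·f_A = 0.29 × 4.34065e-06 = 1.25879e-06
  P(Z=B)·f_B = 0.15 × 0.0297702 = 0.00446553
  P(Z=C)·f_C = 0.35 × 0.0331321 = 0.0115962
  P(Z=D)·f_D = 0.21 × 0.0317618 = 0.00666997
Marginal: 1.25879e-06 + 0.00446553 + 0.0115962 + 0.00666997 = 0.022733
P(Population D | 8) ≈ 0.2934

0.2934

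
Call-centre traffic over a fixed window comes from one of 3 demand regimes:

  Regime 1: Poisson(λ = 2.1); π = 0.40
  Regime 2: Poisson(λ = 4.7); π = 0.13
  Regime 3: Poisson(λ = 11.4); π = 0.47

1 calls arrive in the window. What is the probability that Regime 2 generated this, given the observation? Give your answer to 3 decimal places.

0.051

By Bayes' theorem, P(k | x) = π_k f_k(x) / Σ_j π_j f_j(x).
Poisson probabilities:
  L_1 = e^(−2.1)·2.1^1/1! = 0.257158
  L_2 = e^(−4.7)·4.7^1/1! = 0.0427478
  L_3 = e^(−11.4)·11.4^1/1! = 0.000127629
Multiply by the mixture weights:
  π_1·L_1 = 0.40 × 0.257158 = 0.102863
  π_2·L_2 = 0.13 × 0.0427478 = 0.00555721
  π_3·L_3 = 0.47 × 0.000127629 = 5.99854e-05
Evidence: 0.102863 + 0.00555721 + 5.99854e-05 = 0.108481
P(Regime 2 | x) = 0.00555721 / 0.108481 ≈ 0.051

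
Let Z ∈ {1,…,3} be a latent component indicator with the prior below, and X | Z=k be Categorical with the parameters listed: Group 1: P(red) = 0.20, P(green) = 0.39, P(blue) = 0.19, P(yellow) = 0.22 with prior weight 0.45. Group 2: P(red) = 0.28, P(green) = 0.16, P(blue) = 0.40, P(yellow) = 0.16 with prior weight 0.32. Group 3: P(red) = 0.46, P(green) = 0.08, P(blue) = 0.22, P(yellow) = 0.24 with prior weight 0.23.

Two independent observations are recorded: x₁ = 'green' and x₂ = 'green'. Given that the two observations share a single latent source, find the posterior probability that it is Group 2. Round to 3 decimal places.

P(component k | x) = w_k·f_k(x) / marginal(x), where marginal(x) = Σ_j w_j·f_j(x).
Since both observations come from the same component, the likelihood for component k is f_k(x₁)·f_k(x₂).
  L_1 = [0.39] × [0.39] = 0.1521
  L_2 = [0.16] × [0.16] = 0.0256
  L_3 = [0.08] × [0.08] = 0.0064
Weight by the priors:
  w_1·L_1 = 0.45 × 0.1521 = 0.068445
  w_2·L_2 = 0.32 × 0.0256 = 0.008192
  w_3·L_3 = 0.23 × 0.0064 = 0.001472
Normaliser: 0.068445 + 0.008192 + 0.001472 = 0.078109
P(Group 2 | x) = 0.008192 / 0.078109 ≈ 0.105

0.105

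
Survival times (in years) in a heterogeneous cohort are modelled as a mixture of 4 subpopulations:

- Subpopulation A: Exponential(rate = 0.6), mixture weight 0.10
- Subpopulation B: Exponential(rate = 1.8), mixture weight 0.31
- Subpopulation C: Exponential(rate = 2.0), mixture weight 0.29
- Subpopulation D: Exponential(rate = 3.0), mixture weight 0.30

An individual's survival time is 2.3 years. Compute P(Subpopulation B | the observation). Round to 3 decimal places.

0.289

Posterior ∝ prior × likelihood, so P(k | x) ∝ P(Z=k) f_k(x); normalise over all components.
Evaluate each component's likelihood at the observed value:
  f_A = 0.6·e^(−0.6·2.3) = 0.6·e^(−1.3800) = 0.150947
  f_B = 1.8·e^(−1.8·2.3) = 1.8·e^(−4.1400) = 0.0286611
  f_C = 2.0·e^(−2.0·2.3) = 2.0·e^(−4.6000) = 0.0201037
  f_D = 3.0·e^(−3.0·2.3) = 3.0·e^(−6.9000) = 0.00302336
Prior × likelihood for each component:
  P(Z=A)·f_A = 0.10 × 0.150947 = 0.0150947
  P(Z=B)·f_B = 0.31 × 0.0286611 = 0.00888495
  P(Z=C)·f_C = 0.29 × 0.0201037 = 0.00583006
  P(Z=D)·f_D = 0.30 × 0.00302336 = 0.000907007
Normaliser: 0.0150947 + 0.00888495 + 0.00583006 + 0.000907007 = 0.0307167
P(Subpopulation B | 2.3 years) = 0.00888495 / 0.0307167 ≈ 0.289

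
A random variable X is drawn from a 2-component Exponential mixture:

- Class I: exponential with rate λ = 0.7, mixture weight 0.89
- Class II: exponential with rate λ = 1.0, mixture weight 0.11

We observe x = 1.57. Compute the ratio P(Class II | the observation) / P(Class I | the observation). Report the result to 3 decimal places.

Since P(k|x) ∝ w_k f_k(x), the posterior odds are w_i f_i(x) / (w_j f_j(x)).
Evaluate each component's likelihood at the observed value:
  p_I = 0.7·e^(−0.7·1.57) = 0.7·e^(−1.0990) = 0.233243
  p_II = 1.0·e^(−1.0·1.57) = 1.0·e^(−1.5700) = 0.208045
Odds = (0.11/0.89) × (0.208045/0.233243) = 0.123596 × 0.891968 ≈ 0.110

0.110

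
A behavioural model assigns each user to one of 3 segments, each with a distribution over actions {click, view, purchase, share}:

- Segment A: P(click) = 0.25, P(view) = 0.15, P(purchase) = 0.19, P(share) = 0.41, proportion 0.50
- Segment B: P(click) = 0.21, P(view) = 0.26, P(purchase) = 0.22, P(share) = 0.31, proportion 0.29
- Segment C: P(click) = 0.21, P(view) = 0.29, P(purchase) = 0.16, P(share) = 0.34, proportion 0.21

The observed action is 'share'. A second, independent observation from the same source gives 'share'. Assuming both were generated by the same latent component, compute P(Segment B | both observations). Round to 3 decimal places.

By Bayes' theorem, P(k | x) = π_k f_k(x) / Σ_j π_j f_j(x).
Since both observations come from the same component, the likelihood for component k is f_k(x₁)·f_k(x₂).
  f_A = [P(share | comp) = 0.41] × [0.41] = 0.1681
  f_B = [P(share | comp) = 0.31] × [0.31] = 0.0961
  f_C = [P(share | comp) = 0.34] × [0.34] = 0.1156
Unnormalised posteriors:
  π_A·f_A = 0.50 × 0.1681 = 0.08405
  π_B·f_B = 0.29 × 0.0961 = 0.027869
  π_C·f_C = 0.21 × 0.1156 = 0.024276
Normaliser: 0.08405 + 0.027869 + 0.024276 = 0.136195
P(Segment B | x₁,x₂) ≈ 0.205

0.205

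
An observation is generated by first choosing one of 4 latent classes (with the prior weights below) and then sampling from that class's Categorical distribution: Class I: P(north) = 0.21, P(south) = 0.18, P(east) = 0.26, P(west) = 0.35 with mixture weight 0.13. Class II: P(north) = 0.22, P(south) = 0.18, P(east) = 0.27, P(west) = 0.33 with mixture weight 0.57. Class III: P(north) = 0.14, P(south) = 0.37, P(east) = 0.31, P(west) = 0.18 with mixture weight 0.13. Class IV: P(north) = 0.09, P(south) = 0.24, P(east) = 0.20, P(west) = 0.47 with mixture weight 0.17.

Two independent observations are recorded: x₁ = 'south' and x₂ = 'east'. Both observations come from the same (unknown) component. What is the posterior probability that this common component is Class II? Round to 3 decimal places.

0.487

Posterior ∝ prior × likelihood, so P(k | x) ∝ P(Z=k) f_k(x); normalise over all components.
Since both observations come from the same component, the likelihood for component k is f_k(x₁)·f_k(x₂).
  f_I = [P(south | comp) = 0.18] × [0.26] = 0.0468
  f_II = [P(south | comp) = 0.18] × [0.27] = 0.0486
  f_III = [P(south | comp) = 0.37] × [0.31] = 0.1147
  f_IV = [P(south | comp) = 0.24] × [0.2] = 0.048
Multiply by the mixture weights:
  P(Z=I)·f_I = 0.13 × 0.0468 = 0.006084
  P(Z=II)·f_II = 0.57 × 0.0486 = 0.027702
  P(Z=III)·f_III = 0.13 × 0.1147 = 0.014911
  P(Z=IV)·f_IV = 0.17 × 0.048 = 0.00816
Marginal: 0.006084 + 0.027702 + 0.014911 + 0.00816 = 0.056857
P(Class II | x₁,x₂) ≈ 0.487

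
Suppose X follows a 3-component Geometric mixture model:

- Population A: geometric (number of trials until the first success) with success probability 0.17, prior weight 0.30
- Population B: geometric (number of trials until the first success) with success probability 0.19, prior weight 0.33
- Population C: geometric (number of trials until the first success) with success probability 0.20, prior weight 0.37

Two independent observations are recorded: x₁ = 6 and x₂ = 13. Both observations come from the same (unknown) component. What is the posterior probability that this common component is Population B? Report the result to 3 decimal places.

0.322

Apply Bayes' rule: the posterior for each component is proportional to its prior times its likelihood at x.
Since both observations come from the same component, the likelihood for component k is f_k(x₁)·f_k(x₂).
  p_A = [0.0669637] × [0.0181713] = 0.00121682
  p_B = [0.0662489] × [0.0151556] = 0.00100404
  p_C = [0.065536] × [0.0137439] = 0.00090072
Unnormalised posteriors:
  π_A·p_A = 0.30 × 0.00121682 = 0.000365045
  π_B·p_B = 0.33 × 0.00100404 = 0.000331334
  π_C·p_C = 0.37 × 0.00090072 = 0.000333266
Marginal: 0.000365045 + 0.000331334 + 0.000333266 = 0.00102965
Responsibility of Population B: 0.000331334 / 0.00102965 ≈ 0.322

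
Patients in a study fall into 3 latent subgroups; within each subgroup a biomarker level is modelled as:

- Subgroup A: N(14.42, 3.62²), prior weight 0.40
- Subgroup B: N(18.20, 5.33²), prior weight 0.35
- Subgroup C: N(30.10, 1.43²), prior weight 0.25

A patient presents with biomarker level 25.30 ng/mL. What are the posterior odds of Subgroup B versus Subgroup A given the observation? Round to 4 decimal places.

The posterior odds equal the prior odds times the likelihood ratio: (w_i/w_j)·(f_i(x)/f_j(x)).
Evaluate each component's likelihood at the observed value:
  L_A = (1/(3.62·√(2π)))·exp(−(25.30−14.42)²/(2·3.62²)) = 0.110205·exp(-4.51659) = 0.00120412
  L_B = (1/(5.33·√(2π)))·exp(−(25.30−18.20)²/(2·5.33²)) = 0.074848·exp(-0.88722) = 0.0308225
  L_C = (1/(1.43·√(2π)))·exp(−(25.30−30.10)²/(2·1.43²)) = 0.278981·exp(-5.63353) = 0.000997618
Posterior odds = (w_B·L_B) / (w_A·L_A) = (0.35·0.0308225) / (0.40·0.00120412) = 0.0107879 / 0.00048165 ≈ 22.3977

22.3977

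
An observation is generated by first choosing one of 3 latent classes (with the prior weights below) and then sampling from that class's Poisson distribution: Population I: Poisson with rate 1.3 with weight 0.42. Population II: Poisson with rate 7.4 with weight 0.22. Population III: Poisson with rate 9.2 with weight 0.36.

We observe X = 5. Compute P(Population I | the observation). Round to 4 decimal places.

By Bayes' theorem, P(k | x) = w_k f_k(x) / Σ_j w_j f_j(x).
Component likelihoods at x = 5:
  f_I = 0.00843243
  f_II = 0.113031
  f_III = 0.0554943
Unnormalised posteriors:
  w_I·f_I = 0.42 × 0.00843243 = 0.00354162
  w_II·f_II = 0.22 × 0.113031 = 0.0248669
  w_III·f_III = 0.36 × 0.0554943 = 0.019978
Evidence: 0.00354162 + 0.0248669 + 0.019978 = 0.0483864
P(Population I | the observation) = 0.00354162 / 0.0483864 ≈ 0.0732

0.0732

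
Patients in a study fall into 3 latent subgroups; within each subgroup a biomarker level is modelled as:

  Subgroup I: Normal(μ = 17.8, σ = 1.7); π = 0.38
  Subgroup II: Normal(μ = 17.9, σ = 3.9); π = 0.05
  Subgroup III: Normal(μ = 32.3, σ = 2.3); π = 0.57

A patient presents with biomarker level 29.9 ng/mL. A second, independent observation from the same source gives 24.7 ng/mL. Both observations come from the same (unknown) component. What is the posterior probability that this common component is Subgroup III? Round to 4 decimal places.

0.9768

Apply Bayes' rule: the posterior for each component is proportional to its prior times its likelihood at x.
Since both observations come from the same component, the likelihood for component k is f_k(x₁)·f_k(x₂).
  L_I = [(1/(1.7·√(2π)))·exp(−(29.9−17.8)²/(2·1.7²)) = 0.234672·exp(-25.33045) = 2.342e-12] × [6.21108e-05] = 1.45463e-16
  L_II = [(1/(3.9·√(2π)))·exp(−(29.9−17.9)²/(2·3.9²)) = 0.102293·exp(-4.73373) = 0.000899526] × [0.0223715] = 2.01237e-05
  L_III = [(1/(2.3·√(2π)))·exp(−(29.9−32.3)²/(2·2.3²)) = 0.173453·exp(-0.54442) = 0.100633] × [0.000738267] = 7.42943e-05
Multiply by the mixture weights:
  π_I·L_I = 0.38 × 1.45463e-16 = 5.52761e-17
  π_II·L_II = 0.05 × 2.01237e-05 = 1.00619e-06
  π_III·L_III = 0.57 × 7.42943e-05 = 4.23478e-05
Sum: 5.52761e-17 + 1.00619e-06 + 4.23478e-05 = 4.3354e-05
P(Subgroup III | x) ≈ 0.9768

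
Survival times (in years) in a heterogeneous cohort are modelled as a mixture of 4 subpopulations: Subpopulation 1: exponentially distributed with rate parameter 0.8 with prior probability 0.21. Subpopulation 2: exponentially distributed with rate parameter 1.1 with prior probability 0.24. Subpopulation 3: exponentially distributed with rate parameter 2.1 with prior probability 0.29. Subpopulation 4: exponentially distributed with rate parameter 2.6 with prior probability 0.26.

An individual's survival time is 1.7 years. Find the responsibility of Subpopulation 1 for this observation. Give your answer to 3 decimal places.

By Bayes' theorem, P(k | x) = P(Z=k) f_k(x) / Σ_j P(Z=j) f_j(x).
Component likelihoods at x = 1.7 years:
  f_1 = 0.8·e^(−0.8·1.7) = 0.8·e^(−1.3600) = 0.205329
  f_2 = 1.1·e^(−1.1·1.7) = 1.1·e^(−1.8700) = 0.169536
  f_3 = 2.1·e^(−2.1·1.7) = 2.1·e^(−3.5700) = 0.0591273
  f_4 = 2.6·e^(−2.6·1.7) = 2.6·e^(−4.4200) = 0.031289
Prior × likelihood for each component:
  P(Z=1)·f_1 = 0.21 × 0.205329 = 0.043119
  P(Z=2)·f_2 = 0.24 × 0.169536 = 0.0406886
  P(Z=3)·f_3 = 0.29 × 0.0591273 = 0.0171469
  P(Z=4)·f_4 = 0.26 × 0.031289 = 0.00813514
Evidence: 0.043119 + 0.0406886 + 0.0171469 + 0.00813514 = 0.10909
Responsibility of Subpopulation 1: 0.043119 / 0.10909 ≈ 0.395

0.395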